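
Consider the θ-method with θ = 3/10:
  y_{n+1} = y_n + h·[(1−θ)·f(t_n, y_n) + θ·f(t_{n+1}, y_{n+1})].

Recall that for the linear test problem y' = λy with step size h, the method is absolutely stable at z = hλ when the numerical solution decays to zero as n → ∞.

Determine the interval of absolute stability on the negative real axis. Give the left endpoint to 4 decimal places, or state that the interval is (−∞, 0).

With y'=λy (z=hλ):
  y_{n+1} = y_n + z·[7/10·y_n + 3/10·y_{n+1}] ⇒ (1 − 3/10z)y_{n+1} = (1 + 7/10z)y_n
  ⇒ R(z) = (1 + 7/10z)/(1 − 3/10z).

Need |R(x)|<1, x<0.
x=-0.96: |R|=0.2547
R=−1: 1+7/10x = −1+3/10x ⇒ -2/5x=2 ⇒ x=2/(-2/5)=-5.0000
Confirm numerically:
  x=-3.441: |R|=0.69316 <1
  x=-3.192: |R|=0.63057 <1
  x=-3.044: |R|=0.59105 <1
  x=-5.375: |R|=1.05742 >1
  x=-5.106: |R|=1.01675 >1
So |R|<1 on (-5.0000, 0).

z∈(-5.0000,0).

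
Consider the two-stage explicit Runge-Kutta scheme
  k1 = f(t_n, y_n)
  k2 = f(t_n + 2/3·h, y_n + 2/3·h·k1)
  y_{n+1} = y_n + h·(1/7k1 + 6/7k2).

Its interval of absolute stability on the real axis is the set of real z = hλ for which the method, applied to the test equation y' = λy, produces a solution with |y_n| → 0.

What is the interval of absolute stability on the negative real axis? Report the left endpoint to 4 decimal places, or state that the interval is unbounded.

On y'=λy, z=hλ:
  k1=λy_n ⇒ h·k1=z·y_n;  k2=λ(1+2/3z)y_n ⇒ h·k2=z(1+2/3z)y_n
  y_{n+1}/y_n = 1 + 1/7z + 6/7z(1+2/3z) = 1 + z + 4/7z²
  Hence R(z) = 1 + z + 4/7z².

Solve |R(x)|<1 on ℝ⁻.
x=-1.4: |R|=0.7200
R=1: x+4/7x²=0 ⇒ x=−7/4=-1.7500; min R=1−1/(4·4/7)=0.5625>−1
Confirm numerically:
  x=-1.278: |R|=0.65531 <1
  x=-1.169: |R|=0.61189 <1
  x=-0.963: |R|=0.56693 <1
  x=-0.729: |R|=0.57468 <1
  x=-1.922: |R|=1.18891 >1
  x=-1.815: |R|=1.06741 >1
So |R|<1 on (-1.7500, 0).

(-1.7500, 0).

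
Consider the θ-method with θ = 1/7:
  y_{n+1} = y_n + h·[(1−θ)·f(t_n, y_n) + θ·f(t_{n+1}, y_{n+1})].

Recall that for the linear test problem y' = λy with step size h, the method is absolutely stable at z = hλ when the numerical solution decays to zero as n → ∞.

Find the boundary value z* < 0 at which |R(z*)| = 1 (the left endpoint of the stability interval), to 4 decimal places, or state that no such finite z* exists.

Test eqn y'=λy, z=hλ:
  y_{n+1} = y_n + z·[6/7·y_n + 1/7·y_{n+1}] ⇒ (1 − 1/7z)y_{n+1} = (1 + 6/7z)y_n
  Hence R(z) = (1 + 6/7z)/(1 − 1/7z).

Need |R(x)|<1, x<0.
x=-0.77: |R|=0.3063
R=−1: 1+6/7x = −1+1/7x ⇒ -5/7x=2 ⇒ x=2/(-5/7)=-2.8000
Confirm numerically:
  x=-2.457: |R|=0.81865 <1
  x=-2.416: |R|=0.79609 <1
  x=-2.346: |R|=0.75712 <1
  x=-2.039: |R|=0.57905 <1
  x=-3.306: |R|=1.24549 >1
  x=-3.182: |R|=1.18759 >1
  x=-2.896: |R|=1.04850 >1
So |R|<1 on (-2.8000, 0).

z* = -2.8000.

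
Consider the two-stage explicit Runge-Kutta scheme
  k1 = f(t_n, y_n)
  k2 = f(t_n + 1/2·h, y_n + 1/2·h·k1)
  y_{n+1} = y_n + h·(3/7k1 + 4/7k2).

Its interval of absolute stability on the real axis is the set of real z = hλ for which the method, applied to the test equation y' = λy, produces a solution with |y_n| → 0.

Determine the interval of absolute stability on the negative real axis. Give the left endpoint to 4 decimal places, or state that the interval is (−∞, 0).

On y'=λy, z=hλ:
  k1=λy_n ⇒ h·k1=z·y_n;  k2=λ(1+1/2z)y_n ⇒ h·k2=z(1+1/2z)y_n
  y_{n+1}/y_n = 1 + 3/7z + 4/7z(1+1/2z) = 1 + z + 2/7z²
  R(z) = 1 + z + 2/7z².

Find x<0 with |R(x)|<1.
x=-0.66: |R|=0.4645
R=1: x+2/7x²=0 ⇒ x=−7/2=-3.5000; min R=1−1/(4·2/7)=0.1250>−1
Confirm numerically:
  x=-3.329: |R|=0.83735 <1
  x=-3.088: |R|=0.63650 <1
  x=-1.928: |R|=0.13405 <1
  x=-1.790: |R|=0.12546 <1
  x=-3.910: |R|=1.45803 >1
  x=-3.902: |R|=1.44817 >1
  x=-3.590: |R|=1.09231 >1
So |R|<1 on (-3.5000, 0).

(-3.5000, 0).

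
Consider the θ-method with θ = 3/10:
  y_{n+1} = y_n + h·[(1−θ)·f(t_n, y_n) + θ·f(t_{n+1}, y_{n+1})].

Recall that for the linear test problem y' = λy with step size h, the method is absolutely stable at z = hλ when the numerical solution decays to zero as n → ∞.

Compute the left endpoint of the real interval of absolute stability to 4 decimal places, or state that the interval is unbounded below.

z* = -5.0000.

With y'=λy (z=hλ):
  y_{n+1} = y_n + z·[7/10·y_n + 3/10·y_{n+1}] ⇒ (1 − 3/10z)y_{n+1} = (1 + 7/10z)y_n
  Hence R(z) = (1 + 7/10z)/(1 − 3/10z).

Solve |R(x)|<1 on ℝ⁻.
x=-1.04: |R|=0.2073
R=−1: 1+7/10x = −1+3/10x ⇒ -2/5x=2 ⇒ x=2/(-2/5)=-5.0000
Confirm numerically:
  x=-3.859: |R|=0.78848 <1
  x=-3.652: |R|=0.74270 <1
  x=-2.349: |R|=0.37796 <1
  x=-2.203: |R|=0.32639 <1
  x=-5.540: |R|=1.08114 >1
  x=-5.031: |R|=1.00494 >1
Stable set (-5.0000, 0).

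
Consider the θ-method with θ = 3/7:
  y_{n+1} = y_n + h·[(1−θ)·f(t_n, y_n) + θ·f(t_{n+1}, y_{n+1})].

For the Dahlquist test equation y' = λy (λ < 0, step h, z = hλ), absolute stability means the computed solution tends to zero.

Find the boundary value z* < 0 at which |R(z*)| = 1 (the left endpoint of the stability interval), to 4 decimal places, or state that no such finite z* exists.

left endpoint -14.0000.

With y'=λy (z=hλ):
  y_{n+1} = y_n + z·[4/7·y_n + 3/7·y_{n+1}] ⇒ (1 − 3/7z)y_{n+1} = (1 + 4/7z)y_n
  ⇒ R(z) = (1 + 4/7z)/(1 − 3/7z).

Find x<0 with |R(x)|<1.
x=-1.12: |R|=0.2432
R=−1: 1+4/7x = −1+3/7x ⇒ -1/7x=2 ⇒ x=2/(-1/7)=-14.0000
Confirm numerically:
  x=-9.918: |R|=0.88894 <1
  x=-9.257: |R|=0.86359 <1
  x=-9.181: |R|=0.86049 <1
  x=-14.407: |R|=1.00810 >1
  x=-14.378: |R|=1.00754 >1
Interval (-14.0000, 0).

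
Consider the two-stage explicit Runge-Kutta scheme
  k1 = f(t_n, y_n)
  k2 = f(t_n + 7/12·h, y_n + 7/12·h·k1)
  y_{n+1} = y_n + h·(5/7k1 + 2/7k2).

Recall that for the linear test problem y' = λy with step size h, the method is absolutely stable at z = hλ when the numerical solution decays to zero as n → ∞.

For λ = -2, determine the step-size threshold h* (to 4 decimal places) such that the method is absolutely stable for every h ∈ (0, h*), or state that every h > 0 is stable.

(-6.0000,0); λ=-2 ⇒ h* = (6)/2 = 3.0000.

Set f=λy, z=hλ:
  k1=λy_n ⇒ h·k1=z·y_n;  k2=λ(1+7/12z)y_n ⇒ h·k2=z(1+7/12z)y_n
  y_{n+1}/y_n = 1 + 5/7z + 2/7z(1+7/12z) = 1 + z + 1/6z²
  ⇒ R(z) = 1 + z + 1/6z².

Solve |R(x)|<1 on ℝ⁻.
x=-0.58: |R|=0.4761
R=1: x+1/6x²=0 ⇒ x=−6=-6.0000; min R=1−1/(4·1/6)=-0.5000>−1
Confirm numerically:
  x=-4.935: |R|=0.12404 <1
  x=-4.663: |R|=0.03907 <1
  x=-4.478: |R|=0.13592 <1
  x=-4.428: |R|=0.16014 <1
  x=-6.312: |R|=1.32822 >1
  x=-6.269: |R|=1.28106 >1
  x=-6.240: |R|=1.24960 >1
Stable set (-6.0000, 0).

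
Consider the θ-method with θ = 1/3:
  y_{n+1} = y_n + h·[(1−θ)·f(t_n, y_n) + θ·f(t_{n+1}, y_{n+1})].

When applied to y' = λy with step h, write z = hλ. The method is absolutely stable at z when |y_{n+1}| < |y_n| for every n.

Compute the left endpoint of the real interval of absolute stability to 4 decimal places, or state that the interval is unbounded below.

left endpoint -6.0000.

With y'=λy (z=hλ):
  y_{n+1} = y_n + z·[2/3·y_n + 1/3·y_{n+1}] ⇒ (1 − 1/3z)y_{n+1} = (1 + 2/3z)y_n
  ⇒ R(z) = (1 + 2/3z)/(1 − 1/3z).

Solve |R(x)|<1 on ℝ⁻.
x=-0.5: |R|=0.5714
R=−1: 1+2/3x = −1+1/3x ⇒ -1/3x=2 ⇒ x=2/(-1/3)=-6.0000
Confirm numerically:
  x=-3.762: |R|=0.66903 <1
  x=-3.625: |R|=0.64151 <1
  x=-3.381: |R|=0.58956 <1
  x=-3.252: |R|=0.56046 <1
  x=-6.209: |R|=1.02270 >1
  x=-6.068: |R|=1.00750 >1
So |R|<1 on (-6.0000, 0).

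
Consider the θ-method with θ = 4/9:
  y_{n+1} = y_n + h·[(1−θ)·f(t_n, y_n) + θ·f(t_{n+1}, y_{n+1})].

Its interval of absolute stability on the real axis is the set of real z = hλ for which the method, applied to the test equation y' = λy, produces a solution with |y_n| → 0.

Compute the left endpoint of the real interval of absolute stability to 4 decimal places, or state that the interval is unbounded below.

Set f=λy, z=hλ:
  y_{n+1} = y_n + z·[5/9·y_n + 4/9·y_{n+1}] ⇒ (1 − 4/9z)y_{n+1} = (1 + 5/9z)y_n
  ⇒ R(z) = (1 + 5/9z)/(1 − 4/9z).

Find x<0 with |R(x)|<1.
x=-0.55: |R|=0.5580
R=−1: 1+5/9x = −1+4/9x ⇒ -1/9x=2 ⇒ x=2/(-1/9)=-18.0000
Confirm numerically:
  x=-12.861: |R|=0.91498 <1
  x=-12.168: |R|=0.89888 <1
  x=-9.148: |R|=0.80584 <1
  x=-18.598: |R|=1.00717 >1
  x=-18.249: |R|=1.00304 >1
  x=-18.241: |R|=1.00294 >1
Interval (-18.0000, 0).

left endpoint -18.0000.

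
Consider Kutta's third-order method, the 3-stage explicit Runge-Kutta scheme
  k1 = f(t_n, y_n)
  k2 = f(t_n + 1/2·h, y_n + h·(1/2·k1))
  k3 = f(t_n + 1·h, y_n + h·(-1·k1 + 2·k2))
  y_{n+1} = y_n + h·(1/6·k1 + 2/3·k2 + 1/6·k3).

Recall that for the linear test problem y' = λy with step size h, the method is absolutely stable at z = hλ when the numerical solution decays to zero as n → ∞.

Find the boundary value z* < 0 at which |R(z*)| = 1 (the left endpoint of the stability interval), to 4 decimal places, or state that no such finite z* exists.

With y'=λy (z=hλ):
  order 3, 3-stage ⇒ R(z)=1+z+z^2/2+z^3/6
  (e.g. R(-0.76)=0.45564, |R|=0.45564)

Solve |R(x)|<1 on ℝ⁻.
x=-0.76: |R|=0.4556
|R(-2.71)|=1.3550 |R(-1.72)|=0.0889 |R(-0.9)|=0.3835
Bisect:
  x_lo=-3.3661 |R|=3.0573  x_hi=-0.1588 |R|=0.8532
  mid=-1.76242 |R|=0.12174 →hi
  mid=-2.56424 |R|=1.08670 →lo
  mid=-2.16333 |R|=0.51073 →hi
  mid=-2.36379 |R|=0.77131 →hi
  mid=-2.46402 |R|=0.92165 →hi
  mid=-2.51413 |R|=1.00228 →lo
  mid=-2.48907 |R|=0.96150 →hi
  ...
  [-2.51276,-2.51256] ⇒ x*=-2.5127
Interval (-2.5127, 0).

left endpoint -2.5127.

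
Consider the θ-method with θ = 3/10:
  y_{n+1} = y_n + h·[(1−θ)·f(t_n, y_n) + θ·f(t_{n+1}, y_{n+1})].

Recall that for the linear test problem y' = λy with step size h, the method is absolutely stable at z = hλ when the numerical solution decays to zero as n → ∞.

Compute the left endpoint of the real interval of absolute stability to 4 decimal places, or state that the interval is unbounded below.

z* = -5.0000.

With y'=λy (z=hλ):
  y_{n+1} = y_n + z·[7/10·y_n + 3/10·y_{n+1}] ⇒ (1 − 3/10z)y_{n+1} = (1 + 7/10z)y_n
  ⇒ R(z) = (1 + 7/10z)/(1 − 3/10z).

Find x<0 with |R(x)|<1.
x=-0.92: |R|=0.2790
R=−1: 1+7/10x = −1+3/10x ⇒ -2/5x=2 ⇒ x=2/(-2/5)=-5.0000
Confirm numerically:
  x=-4.868: |R|=0.97854 <1
  x=-4.360: |R|=0.88908 <1
  x=-3.654: |R|=0.74315 <1
  x=-2.394: |R|=0.39332 <1
  x=-5.454: |R|=1.06889 >1
  x=-5.406: |R|=1.06194 >1
  x=-5.321: |R|=1.04945 >1
Stable set (-5.0000, 0).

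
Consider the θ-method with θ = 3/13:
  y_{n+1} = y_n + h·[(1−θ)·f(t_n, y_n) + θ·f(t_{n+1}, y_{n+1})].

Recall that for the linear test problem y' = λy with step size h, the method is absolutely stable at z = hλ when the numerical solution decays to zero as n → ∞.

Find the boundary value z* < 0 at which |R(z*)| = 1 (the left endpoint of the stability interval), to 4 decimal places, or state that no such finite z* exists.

Set f=λy, z=hλ:
  y_{n+1} = y_n + z·[10/13·y_n + 3/13·y_{n+1}] ⇒ (1 − 3/13z)y_{n+1} = (1 + 10/13z)y_n
  so R(z) = (1 + 10/13z)/(1 − 3/13z).

Need |R(x)|<1, x<0.
x=-0.72: |R|=0.3826
R=−1: 1+10/13x = −1+3/13x ⇒ -7/13x=2 ⇒ x=2/(-7/13)=-3.7143
Confirm numerically:
  x=-2.945: |R|=0.75338 <1
  x=-2.515: |R|=0.59138 <1
  x=-2.251: |R|=0.48145 <1
  x=-1.679: |R|=0.21012 <1
  x=-4.112: |R|=1.10988 >1
  x=-4.004: |R|=1.08108 >1
  x=-3.932: |R|=1.06146 >1
So |R|<1 on (-3.7143, 0).

z* = -3.7143.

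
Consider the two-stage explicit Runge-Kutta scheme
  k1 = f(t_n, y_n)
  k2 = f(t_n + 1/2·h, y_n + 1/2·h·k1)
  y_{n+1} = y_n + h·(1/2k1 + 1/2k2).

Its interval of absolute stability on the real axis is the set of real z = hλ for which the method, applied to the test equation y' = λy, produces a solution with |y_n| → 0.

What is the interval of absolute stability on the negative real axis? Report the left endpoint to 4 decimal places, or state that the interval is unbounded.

Set f=λy, z=hλ:
  k1=λy_n ⇒ h·k1=z·y_n;  k2=λ(1+1/2z)y_n ⇒ h·k2=z(1+1/2z)y_n
  y_{n+1}/y_n = 1 + 1/2z + 1/2z(1+1/2z) = 1 + z + 1/4z²
  R(z) = 1 + z + 1/4z².

Need |R(x)|<1, x<0.
x=-0.39: |R|=0.6480
R=1: x+1/4x²=0 ⇒ x=−4=-4.0000; min R=1−1/(4·1/4)=0.0000>−1
Confirm numerically:
  x=-3.569: |R|=0.61544 <1
  x=-2.880: |R|=0.19360 <1
  x=-2.206: |R|=0.01061 <1
  x=-1.812: |R|=0.00884 <1
  x=-4.341: |R|=1.37007 >1
  x=-4.140: |R|=1.14490 >1
Stable set (-4.0000, 0).

(-4.0000, 0).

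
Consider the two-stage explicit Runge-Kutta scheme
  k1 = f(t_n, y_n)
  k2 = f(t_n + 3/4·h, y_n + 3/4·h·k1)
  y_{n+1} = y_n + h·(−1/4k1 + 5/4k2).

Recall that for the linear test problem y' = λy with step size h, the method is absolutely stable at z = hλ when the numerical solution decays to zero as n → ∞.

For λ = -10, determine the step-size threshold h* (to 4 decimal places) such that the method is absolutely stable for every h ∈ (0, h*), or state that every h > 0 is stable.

(-1.0667,0); λ=-10 ⇒ h* = (16/15)/10 = 0.1067.

With y'=λy (z=hλ):
  k1=λy_n ⇒ h·k1=z·y_n;  k2=λ(1+3/4z)y_n ⇒ h·k2=z(1+3/4z)y_n
  y_{n+1}/y_n = 1 − 1/4z + 5/4z(1+3/4z) = 1 + z + 15/16z²
  Hence R(z) = 1 + z + 15/16z².

Boundary: |R(x)|=1, x<0.
x=-0.72: |R|=0.7660
R=1: x+15/16x²=0 ⇒ x=−16/15=-1.0667; min R=1−1/(4·15/16)=0.7333>−1
Confirm numerically:
  x=-1.022: |R|=0.95720 <1
  x=-0.903: |R|=0.86145 <1
  x=-0.563: |R|=0.73416 <1
  x=-1.197: |R|=1.14626 >1
  x=-1.108: |R|=1.04294 >1
So |R|<1 on (-1.0667, 0).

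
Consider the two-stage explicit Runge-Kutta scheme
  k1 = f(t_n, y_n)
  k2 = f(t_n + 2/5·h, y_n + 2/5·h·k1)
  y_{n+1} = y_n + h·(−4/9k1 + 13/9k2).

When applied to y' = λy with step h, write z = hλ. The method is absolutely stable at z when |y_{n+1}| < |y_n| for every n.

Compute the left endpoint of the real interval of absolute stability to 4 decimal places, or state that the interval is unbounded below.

z* = -1.7308.

Test eqn y'=λy, z=hλ:
  k1=λy_n ⇒ h·k1=z·y_n;  k2=λ(1+2/5z)y_n ⇒ h·k2=z(1+2/5z)y_n
  y_{n+1}/y_n = 1 − 4/9z + 13/9z(1+2/5z) = 1 + z + 26/45z²
  so R(z) = 1 + z + 26/45z².

Boundary: |R(x)|=1, x<0.
x=-1.74: |R|=1.0093
R=1: x+26/45x²=0 ⇒ x=−45/26=-1.7308; min R=1−1/(4·26/45)=0.5673>−1
Confirm numerically:
  x=-1.664: |R|=0.93581 <1
  x=-1.092: |R|=0.59698 <1
  x=-1.064: |R|=0.59010 <1
  x=-0.867: |R|=0.56731 <1
  x=-2.153: |R|=1.52524 >1
  x=-1.869: |R|=1.14927 >1
Interval (-1.7308, 0).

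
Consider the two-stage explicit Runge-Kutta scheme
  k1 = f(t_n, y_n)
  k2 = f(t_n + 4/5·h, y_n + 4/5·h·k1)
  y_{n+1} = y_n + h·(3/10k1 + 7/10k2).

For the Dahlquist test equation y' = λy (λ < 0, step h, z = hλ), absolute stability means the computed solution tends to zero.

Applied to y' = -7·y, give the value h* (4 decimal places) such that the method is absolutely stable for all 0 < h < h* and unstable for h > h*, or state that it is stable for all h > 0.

Set f=λy, z=hλ:
  k1=λy_n ⇒ h·k1=z·y_n;  k2=λ(1+4/5z)y_n ⇒ h·k2=z(1+4/5z)y_n
  y_{n+1}/y_n = 1 + 3/10z + 7/10z(1+4/5z) = 1 + z + 14/25z²
  ⇒ R(z) = 1 + z + 14/25z².

Need |R(x)|<1, x<0.
x=-1.3: |R|=0.6464
R=1: x+14/25x²=0 ⇒ x=−25/14=-1.7857; min R=1−1/(4·14/25)=0.5536>−1
Confirm numerically:
  x=-1.383: |R|=0.68811 <1
  x=-1.357: |R|=0.67421 <1
  x=-1.309: |R|=0.65055 <1
  x=-1.266: |R|=0.63154 <1
  x=-2.020: |R|=1.26502 >1
  x=-1.921: |R|=1.14553 >1
  x=-1.850: |R|=1.06660 >1
Stable set (-1.7857, 0).

(-1.7857,0); λ=-7 ⇒ h* = (25/14)/7 = 0.2551.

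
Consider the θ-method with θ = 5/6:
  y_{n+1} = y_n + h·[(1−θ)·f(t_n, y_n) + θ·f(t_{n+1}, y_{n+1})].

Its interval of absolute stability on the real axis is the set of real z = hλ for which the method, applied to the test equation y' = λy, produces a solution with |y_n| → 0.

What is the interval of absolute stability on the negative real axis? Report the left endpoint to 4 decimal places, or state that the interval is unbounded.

interval (−∞, 0).

On y'=λy, z=hλ:
  y_{n+1} = y_n + z·[1/6·y_n + 5/6·y_{n+1}] ⇒ (1 − 5/6z)y_{n+1} = (1 + 1/6z)y_n
  so R(z) = (1 + 1/6z)/(1 − 5/6z).

Solve |R(x)|<1 on ℝ⁻.
x=-1.08: |R|=0.4316
x=-2: |R|=0.2500
x=-10: |R|=0.0714
x=-100: |R|=0.1858
θ=5/6≥1/2 ⇒ |1+1/6x|<|1−5/6x| ∀x<0 ⇒ interval (−∞,0).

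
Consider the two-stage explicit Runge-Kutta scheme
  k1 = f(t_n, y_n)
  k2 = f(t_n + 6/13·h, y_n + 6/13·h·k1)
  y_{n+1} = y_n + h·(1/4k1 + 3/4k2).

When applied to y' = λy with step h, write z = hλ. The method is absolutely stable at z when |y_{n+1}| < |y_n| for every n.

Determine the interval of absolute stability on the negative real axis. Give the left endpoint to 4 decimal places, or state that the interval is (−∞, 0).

On y'=λy, z=hλ:
  k1=λy_n ⇒ h·k1=z·y_n;  k2=λ(1+6/13z)y_n ⇒ h·k2=z(1+6/13z)y_n
  y_{n+1}/y_n = 1 + 1/4z + 3/4z(1+6/13z) = 1 + z + 9/26z²
  so R(z) = 1 + z + 9/26z².

Find x<0 with |R(x)|<1.
x=-1.8: |R|=0.3215
R=1: x+9/26x²=0 ⇒ x=−26/9=-2.8889; min R=1−1/(4·9/26)=0.2778>−1
Confirm numerically:
  x=-2.606: |R|=0.74481 <1
  x=-1.968: |R|=0.37266 <1
  x=-1.264: |R|=0.28905 <1
  x=-3.359: |R|=1.54661 >1
  x=-3.149: |R|=1.28353 >1
  x=-3.011: |R|=1.12727 >1
So |R|<1 on (-2.8889, 0).

(-2.8889, 0).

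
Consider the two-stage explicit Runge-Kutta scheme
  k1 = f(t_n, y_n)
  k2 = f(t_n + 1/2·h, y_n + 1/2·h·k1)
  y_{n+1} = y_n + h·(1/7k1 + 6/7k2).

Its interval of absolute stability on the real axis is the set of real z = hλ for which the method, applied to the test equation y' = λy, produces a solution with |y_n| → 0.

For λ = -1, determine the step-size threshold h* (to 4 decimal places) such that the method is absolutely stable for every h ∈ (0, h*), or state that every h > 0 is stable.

(-2.3333,0); λ=-1 ⇒ h* = (7/3)/1 = 2.3333.

Set f=λy, z=hλ:
  k1=λy_n ⇒ h·k1=z·y_n;  k2=λ(1+1/2z)y_n ⇒ h·k2=z(1+1/2z)y_n
  y_{n+1}/y_n = 1 + 1/7z + 6/7z(1+1/2z) = 1 + z + 3/7z²
  R(z) = 1 + z + 3/7z².

Find x<0 with |R(x)|<1.
x=-0.67: |R|=0.5224
R=1: x+3/7x²=0 ⇒ x=−7/3=-2.3333; min R=1−1/(4·3/7)=0.4167>−1
Confirm numerically:
  x=-1.889: |R|=0.64028 <1
  x=-1.512: |R|=0.46778 <1
  x=-1.126: |R|=0.41738 <1
  x=-2.878: |R|=1.67181 >1
  x=-2.640: |R|=1.34697 >1
  x=-2.581: |R|=1.27395 >1
Interval (-2.3333, 0).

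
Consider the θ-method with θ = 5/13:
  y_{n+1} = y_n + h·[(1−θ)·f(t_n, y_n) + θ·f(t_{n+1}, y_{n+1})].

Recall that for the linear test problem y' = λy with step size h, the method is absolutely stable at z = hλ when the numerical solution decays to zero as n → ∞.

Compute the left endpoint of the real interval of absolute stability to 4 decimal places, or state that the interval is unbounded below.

z* = -8.6667.

On y'=λy, z=hλ:
  y_{n+1} = y_n + z·[8/13·y_n + 5/13·y_{n+1}] ⇒ (1 − 5/13z)y_{n+1} = (1 + 8/13z)y_n
  so R(z) = (1 + 8/13z)/(1 − 5/13z).

Need |R(x)|<1, x<0.
x=-0.91: |R|=0.3259
R=−1: 1+8/13x = −1+5/13x ⇒ -3/13x=2 ⇒ x=2/(-3/13)=-8.6667
Confirm numerically:
  x=-8.053: |R|=0.96544 <1
  x=-6.070: |R|=0.82030 <1
  x=-4.448: |R|=0.64086 <1
  x=-9.254: |R|=1.02973 >1
  x=-8.939: |R|=1.01416 >1
  x=-8.902: |R|=1.01228 >1
Interval (-8.6667, 0).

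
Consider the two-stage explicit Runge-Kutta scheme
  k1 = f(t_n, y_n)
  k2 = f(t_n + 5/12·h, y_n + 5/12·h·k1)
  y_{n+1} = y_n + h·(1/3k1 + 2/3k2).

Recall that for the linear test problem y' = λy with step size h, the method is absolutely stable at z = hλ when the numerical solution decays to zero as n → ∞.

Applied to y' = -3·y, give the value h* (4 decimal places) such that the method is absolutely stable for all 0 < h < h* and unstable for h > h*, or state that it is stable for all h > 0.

(-3.6000,0); λ=-3 ⇒ h* = (18/5)/3 = 1.2000.

Set f=λy, z=hλ:
  k1=λy_n ⇒ h·k1=z·y_n;  k2=λ(1+5/12z)y_n ⇒ h·k2=z(1+5/12z)y_n
  y_{n+1}/y_n = 1 + 1/3z + 2/3z(1+5/12z) = 1 + z + 5/18z²
  so R(z) = 1 + z + 5/18z².

Find x<0 with |R(x)|<1.
x=-1.1: |R|=0.2361
R=1: x+5/18x²=0 ⇒ x=−18/5=-3.6000; min R=1−1/(4·5/18)=0.1000>−1
Confirm numerically:
  x=-3.193: |R|=0.63901 <1
  x=-3.170: |R|=0.62136 <1
  x=-2.259: |R|=0.15852 <1
  x=-1.786: |R|=0.10005 <1
  x=-4.132: |R|=1.61062 >1
  x=-3.901: |R|=1.32617 >1
Interval (-3.6000, 0).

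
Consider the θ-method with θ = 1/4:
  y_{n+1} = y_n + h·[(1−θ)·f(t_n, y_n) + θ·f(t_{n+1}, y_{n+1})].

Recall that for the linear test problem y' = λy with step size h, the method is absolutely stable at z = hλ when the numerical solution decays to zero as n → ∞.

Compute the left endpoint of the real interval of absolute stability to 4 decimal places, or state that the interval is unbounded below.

On y'=λy, z=hλ:
  y_{n+1} = y_n + z·[3/4·y_n + 1/4·y_{n+1}] ⇒ (1 − 1/4z)y_{n+1} = (1 + 3/4z)y_n
  so R(z) = (1 + 3/4z)/(1 − 1/4z).

Find x<0 with |R(x)|<1.
x=-0.6: |R|=0.4783
R=−1: 1+3/4x = −1+1/4x ⇒ -1/2x=2 ⇒ x=2/(-1/2)=-4.0000
Confirm numerically:
  x=-2.625: |R|=0.58491 <1
  x=-2.396: |R|=0.49844 <1
  x=-1.853: |R|=0.26636 <1
  x=-4.206: |R|=1.05021 >1
  x=-4.081: |R|=1.02005 >1
Interval (-4.0000, 0).

left endpoint -4.0000.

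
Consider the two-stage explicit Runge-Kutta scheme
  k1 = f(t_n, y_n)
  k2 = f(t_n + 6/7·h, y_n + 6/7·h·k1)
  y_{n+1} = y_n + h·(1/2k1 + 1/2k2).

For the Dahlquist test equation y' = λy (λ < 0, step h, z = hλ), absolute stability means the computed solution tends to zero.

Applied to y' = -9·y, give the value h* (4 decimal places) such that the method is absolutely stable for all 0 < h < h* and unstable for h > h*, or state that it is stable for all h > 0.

(-2.3333,0); λ=-9 ⇒ h* = (7/3)/9 = 0.2593.

Set f=λy, z=hλ:
  k1=λy_n ⇒ h·k1=z·y_n;  k2=λ(1+6/7z)y_n ⇒ h·k2=z(1+6/7z)y_n
  y_{n+1}/y_n = 1 + 1/2z + 1/2z(1+6/7z) = 1 + z + 3/7z²
  R(z) = 1 + z + 3/7z².

Solve |R(x)|<1 on ℝ⁻.
x=-1.67: |R|=0.5252
R=1: x+3/7x²=0 ⇒ x=−7/3=-2.3333; min R=1−1/(4·3/7)=0.4167>−1
Confirm numerically:
  x=-2.258: |R|=0.92710 <1
  x=-1.998: |R|=0.71286 <1
  x=-1.829: |R|=0.60467 <1
  x=-1.781: |R|=0.57841 <1
  x=-2.925: |R|=1.74170 >1
  x=-2.837: |R|=1.61239 >1
Interval (-2.3333, 0).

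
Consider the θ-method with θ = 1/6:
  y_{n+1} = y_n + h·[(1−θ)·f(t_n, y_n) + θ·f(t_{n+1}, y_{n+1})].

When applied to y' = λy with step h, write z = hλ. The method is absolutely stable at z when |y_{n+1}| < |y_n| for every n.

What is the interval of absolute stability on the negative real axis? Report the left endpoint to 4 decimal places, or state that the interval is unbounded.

(-3.0000, 0).

On y'=λy, z=hλ:
  y_{n+1} = y_n + z·[5/6·y_n + 1/6·y_{n+1}] ⇒ (1 − 1/6z)y_{n+1} = (1 + 5/6z)y_n
  Hence R(z) = (1 + 5/6z)/(1 − 1/6z).

Find x<0 with |R(x)|<1.
x=-1.37: |R|=0.1153
R=−1: 1+5/6x = −1+1/6x ⇒ -2/3x=2 ⇒ x=2/(-2/3)=-3.0000
Confirm numerically:
  x=-1.954: |R|=0.47398 <1
  x=-1.395: |R|=0.13185 <1
  x=-1.357: |R|=0.10670 <1
  x=-3.596: |R|=1.24844 >1
  x=-3.373: |R|=1.15918 >1
  x=-3.340: |R|=1.14561 >1
So |R|<1 on (-3.0000, 0).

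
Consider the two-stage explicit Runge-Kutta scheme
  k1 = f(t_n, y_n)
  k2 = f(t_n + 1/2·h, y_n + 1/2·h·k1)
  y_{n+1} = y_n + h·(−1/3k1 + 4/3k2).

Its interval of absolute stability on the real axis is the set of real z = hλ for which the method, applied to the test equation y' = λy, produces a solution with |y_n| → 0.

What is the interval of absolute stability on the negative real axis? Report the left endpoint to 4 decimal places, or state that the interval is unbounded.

Set f=λy, z=hλ:
  k1=λy_n ⇒ h·k1=z·y_n;  k2=λ(1+1/2z)y_n ⇒ h·k2=z(1+1/2z)y_n
  y_{n+1}/y_n = 1 − 1/3z + 4/3z(1+1/2z) = 1 + z + 2/3z²
  so R(z) = 1 + z + 2/3z².

Solve |R(x)|<1 on ℝ⁻.
x=-1.56: |R|=1.0624
R=1: x+2/3x²=0 ⇒ x=−3/2=-1.5000; min R=1−1/(4·2/3)=0.6250>−1
Confirm numerically:
  x=-1.436: |R|=0.93873 <1
  x=-1.303: |R|=0.82887 <1
  x=-1.103: |R|=0.70807 <1
  x=-0.745: |R|=0.62502 <1
  x=-2.096: |R|=1.83281 >1
  x=-2.082: |R|=1.80782 >1
Stable set (-1.5000, 0).

(-1.5000, 0).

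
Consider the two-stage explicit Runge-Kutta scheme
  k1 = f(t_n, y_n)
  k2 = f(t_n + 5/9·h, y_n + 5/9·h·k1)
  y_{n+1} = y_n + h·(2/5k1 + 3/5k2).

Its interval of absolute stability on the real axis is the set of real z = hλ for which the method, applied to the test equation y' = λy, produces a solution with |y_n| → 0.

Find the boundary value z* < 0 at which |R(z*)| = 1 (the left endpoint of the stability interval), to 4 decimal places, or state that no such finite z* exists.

left endpoint -3.0000.

With y'=λy (z=hλ):
  k1=λy_n ⇒ h·k1=z·y_n;  k2=λ(1+5/9z)y_n ⇒ h·k2=z(1+5/9z)y_n
  y_{n+1}/y_n = 1 + 2/5z + 3/5z(1+5/9z) = 1 + z + 1/3z²
  ⇒ R(z) = 1 + z + 1/3z².

Solve |R(x)|<1 on ℝ⁻.
x=-1.59: |R|=0.2527
R=1: x+1/3x²=0 ⇒ x=−3=-3.0000; min R=1−1/(4·1/3)=0.2500>−1
Confirm numerically:
  x=-2.693: |R|=0.72442 <1
  x=-2.534: |R|=0.60639 <1
  x=-1.839: |R|=0.28831 <1
  x=-1.530: |R|=0.25030 <1
  x=-3.549: |R|=1.64947 >1
  x=-3.498: |R|=1.58067 >1
  x=-3.490: |R|=1.57003 >1
So |R|<1 on (-3.0000, 0).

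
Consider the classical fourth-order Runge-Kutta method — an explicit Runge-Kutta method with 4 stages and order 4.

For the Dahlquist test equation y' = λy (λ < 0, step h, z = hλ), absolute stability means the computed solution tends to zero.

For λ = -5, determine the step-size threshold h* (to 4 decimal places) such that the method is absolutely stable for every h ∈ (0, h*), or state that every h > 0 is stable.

(-2.7853,0); λ=-5 ⇒ h* = 0.5571.

On y'=λy, z=hλ:
  order 4, 4-stage ⇒ R(z)=1+z+z^2/2+z^3/6+z^4/24
  (e.g. R(-0.68)=0.50770, |R|=0.50770)

Solve |R(x)|<1 on ℝ⁻.
x=-0.68: |R|=0.5077
|R(-1.78)|=0.2825 |R(-1.25)|=0.3075 |R(-0.75)|=0.4741
Bisect:
  x_lo=-3.3259 |R|=2.1715  x_hi=-0.1946 |R|=0.8232
  mid=-1.76022 |R|=0.27999 →hi
  mid=-2.54305 |R|=0.69211 →hi
  mid=-2.93446 |R|=1.24920 →lo
  mid=-2.73875 |R|=0.93207 →hi
  mid=-2.83661 |R|=1.08016 →lo
  mid=-2.78768 |R|=1.00360 →lo
  mid=-2.76322 |R|=0.96722 →hi
  mid=-2.77545 |R|=0.98526 →hi
  ...
  [-2.78539,-2.78519] ⇒ x*=-2.7853
So |R|<1 on (-2.7853, 0).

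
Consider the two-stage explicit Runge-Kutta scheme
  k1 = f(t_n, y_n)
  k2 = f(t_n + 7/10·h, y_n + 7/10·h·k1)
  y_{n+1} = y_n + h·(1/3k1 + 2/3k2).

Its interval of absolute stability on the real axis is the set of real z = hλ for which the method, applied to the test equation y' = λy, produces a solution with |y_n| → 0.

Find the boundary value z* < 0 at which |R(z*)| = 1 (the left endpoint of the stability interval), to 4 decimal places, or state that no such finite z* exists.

left endpoint -2.1429.

With y'=λy (z=hλ):
  k1=λy_n ⇒ h·k1=z·y_n;  k2=λ(1+7/10z)y_n ⇒ h·k2=z(1+7/10z)y_n
  y_{n+1}/y_n = 1 + 1/3z + 2/3z(1+7/10z) = 1 + z + 7/15z²
  so R(z) = 1 + z + 7/15z².

Need |R(x)|<1, x<0.
x=-1.15: |R|=0.4672
R=1: x+7/15x²=0 ⇒ x=−15/7=-2.1429; min R=1−1/(4·7/15)=0.4643>−1
Confirm numerically:
  x=-2.068: |R|=0.92776 <1
  x=-0.987: |R|=0.46761 <1
  x=-0.927: |R|=0.47402 <1
  x=-2.560: |R|=1.49835 >1
  x=-2.406: |R|=1.29546 >1
  x=-2.278: |R|=1.14367 >1
Stable set (-2.1429, 0).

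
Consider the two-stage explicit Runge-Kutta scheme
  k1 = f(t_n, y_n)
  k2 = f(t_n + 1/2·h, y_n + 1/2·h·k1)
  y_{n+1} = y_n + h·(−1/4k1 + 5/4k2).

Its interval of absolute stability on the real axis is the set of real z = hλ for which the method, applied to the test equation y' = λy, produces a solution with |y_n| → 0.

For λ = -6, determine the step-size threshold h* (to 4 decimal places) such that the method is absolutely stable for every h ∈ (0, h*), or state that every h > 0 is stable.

(-1.6000,0); λ=-6 ⇒ h* = (8/5)/6 = 0.2667.

On y'=λy, z=hλ:
  k1=λy_n ⇒ h·k1=z·y_n;  k2=λ(1+1/2z)y_n ⇒ h·k2=z(1+1/2z)y_n
  y_{n+1}/y_n = 1 − 1/4z + 5/4z(1+1/2z) = 1 + z + 5/8z²
  ⇒ R(z) = 1 + z + 5/8z².

Solve |R(x)|<1 on ℝ⁻.
x=-1.23: |R|=0.7156
R=1: x+5/8x²=0 ⇒ x=−8/5=-1.6000; min R=1−1/(4·5/8)=0.6000>−1
Confirm numerically:
  x=-0.855: |R|=0.60189 <1
  x=-0.832: |R|=0.60064 <1
  x=-0.647: |R|=0.61463 <1
  x=-1.819: |R|=1.24898 >1
  x=-1.750: |R|=1.16406 >1
Interval (-1.6000, 0).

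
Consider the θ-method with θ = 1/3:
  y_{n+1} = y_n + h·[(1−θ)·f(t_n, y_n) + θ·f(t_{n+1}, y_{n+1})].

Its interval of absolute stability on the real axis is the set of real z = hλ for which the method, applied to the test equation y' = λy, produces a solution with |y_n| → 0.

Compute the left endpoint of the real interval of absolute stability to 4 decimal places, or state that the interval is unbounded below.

left endpoint -6.0000.

On y'=λy, z=hλ:
  y_{n+1} = y_n + z·[2/3·y_n + 1/3·y_{n+1}] ⇒ (1 − 1/3z)y_{n+1} = (1 + 2/3z)y_n
  so R(z) = (1 + 2/3z)/(1 − 1/3z).

Boundary: |R(x)|=1, x<0.
x=-1.02: |R|=0.2388
R=−1: 1+2/3x = −1+1/3x ⇒ -1/3x=2 ⇒ x=2/(-1/3)=-6.0000
Confirm numerically:
  x=-4.869: |R|=0.85627 <1
  x=-4.105: |R|=0.73329 <1
  x=-4.016: |R|=0.71722 <1
  x=-3.949: |R|=0.70485 <1
  x=-6.095: |R|=1.01045 >1
  x=-6.066: |R|=1.00728 >1
Interval (-6.0000, 0).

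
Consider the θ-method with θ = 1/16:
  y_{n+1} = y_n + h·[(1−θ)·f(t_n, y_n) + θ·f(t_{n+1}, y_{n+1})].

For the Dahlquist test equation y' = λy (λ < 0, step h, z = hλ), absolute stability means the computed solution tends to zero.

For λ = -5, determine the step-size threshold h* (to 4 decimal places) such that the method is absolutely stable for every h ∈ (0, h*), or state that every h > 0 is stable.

(-2.2857,0); λ=-5 ⇒ h* = (16/7)/5 = 0.4571.

Set f=λy, z=hλ:
  y_{n+1} = y_n + z·[15/16·y_n + 1/16·y_{n+1}] ⇒ (1 − 1/16z)y_{n+1} = (1 + 15/16z)y_n
  ⇒ R(z) = (1 + 15/16z)/(1 − 1/16z).

Solve |R(x)|<1 on ℝ⁻.
x=-0.86: |R|=0.1839
R=−1: 1+15/16x = −1+1/16x ⇒ -7/8x=2 ⇒ x=2/(-7/8)=-2.2857
Confirm numerically:
  x=-1.486: |R|=0.35972 <1
  x=-1.383: |R|=0.27297 <1
  x=-1.263: |R|=0.17060 <1
  x=-1.150: |R|=0.07289 <1
  x=-2.864: |R|=1.42918 >1
  x=-2.729: |R|=1.33136 >1
  x=-2.593: |R|=1.23138 >1
So |R|<1 on (-2.2857, 0).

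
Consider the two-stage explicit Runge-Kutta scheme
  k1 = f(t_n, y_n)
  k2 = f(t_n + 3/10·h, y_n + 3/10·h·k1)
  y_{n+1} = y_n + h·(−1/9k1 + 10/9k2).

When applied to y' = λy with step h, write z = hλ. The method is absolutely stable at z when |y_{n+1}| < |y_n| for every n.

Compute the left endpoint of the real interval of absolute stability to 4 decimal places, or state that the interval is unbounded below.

left endpoint -3.0000.

Set f=λy, z=hλ:
  k1=λy_n ⇒ h·k1=z·y_n;  k2=λ(1+3/10z)y_n ⇒ h·k2=z(1+3/10z)y_n
  y_{n+1}/y_n = 1 − 1/9z + 10/9z(1+3/10z) = 1 + z + 1/3z²
  so R(z) = 1 + z + 1/3z².

Solve |R(x)|<1 on ℝ⁻.
x=-0.67: |R|=0.4796
R=1: x+1/3x²=0 ⇒ x=−3=-3.0000; min R=1−1/(4·1/3)=0.2500>−1
Confirm numerically:
  x=-2.895: |R|=0.89867 <1
  x=-2.311: |R|=0.46924 <1
  x=-2.273: |R|=0.44918 <1
  x=-1.987: |R|=0.32906 <1
  x=-3.549: |R|=1.64947 >1
  x=-3.334: |R|=1.37119 >1
Interval (-3.0000, 0).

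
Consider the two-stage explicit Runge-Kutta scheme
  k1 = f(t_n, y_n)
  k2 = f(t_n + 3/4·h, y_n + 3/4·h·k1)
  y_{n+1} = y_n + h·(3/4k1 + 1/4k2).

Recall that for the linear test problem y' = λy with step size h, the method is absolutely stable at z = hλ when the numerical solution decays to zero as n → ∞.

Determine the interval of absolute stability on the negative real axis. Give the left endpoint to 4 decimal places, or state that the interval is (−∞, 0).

(-5.3333, 0).

Set f=λy, z=hλ:
  k1=λy_n ⇒ h·k1=z·y_n;  k2=λ(1+3/4z)y_n ⇒ h·k2=z(1+3/4z)y_n
  y_{n+1}/y_n = 1 + 3/4z + 1/4z(1+3/4z) = 1 + z + 3/16z²
  so R(z) = 1 + z + 3/16z².

Solve |R(x)|<1 on ℝ⁻.
x=-1.12: |R|=0.1152
R=1: x+3/16x²=0 ⇒ x=−16/3=-5.3333; min R=1−1/(4·3/16)=-0.3333>−1
Confirm numerically:
  x=-4.348: |R|=0.19671 <1
  x=-3.356: |R|=0.24424 <1
  x=-3.250: |R|=0.26953 <1
  x=-2.630: |R|=0.33308 <1
  x=-5.796: |R|=1.50280 >1
  x=-5.656: |R|=1.34219 >1
  x=-5.595: |R|=1.27450 >1
Interval (-5.3333, 0).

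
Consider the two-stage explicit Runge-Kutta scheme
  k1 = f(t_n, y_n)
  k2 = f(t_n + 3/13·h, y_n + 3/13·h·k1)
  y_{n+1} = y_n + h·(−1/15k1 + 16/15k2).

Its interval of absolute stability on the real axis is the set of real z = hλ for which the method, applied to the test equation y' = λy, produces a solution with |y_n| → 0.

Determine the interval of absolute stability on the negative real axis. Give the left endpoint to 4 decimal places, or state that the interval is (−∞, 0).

With y'=λy (z=hλ):
  k1=λy_n ⇒ h·k1=z·y_n;  k2=λ(1+3/13z)y_n ⇒ h·k2=z(1+3/13z)y_n
  y_{n+1}/y_n = 1 − 1/15z + 16/15z(1+3/13z) = 1 + z + 16/65z²
  ⇒ R(z) = 1 + z + 16/65z².

Find x<0 with |R(x)|<1.
x=-1.28: |R|=0.1233
R=1: x+16/65x²=0 ⇒ x=−65/16=-4.0625; min R=1−1/(4·16/65)=-0.0156>−1
Confirm numerically:
  x=-3.916: |R|=0.85878 <1
  x=-3.738: |R|=0.70142 <1
  x=-2.725: |R|=0.10285 <1
  x=-2.674: |R|=0.08607 <1
  x=-4.401: |R|=1.36670 >1
  x=-4.258: |R|=1.20491 >1
  x=-4.247: |R|=1.19288 >1
So |R|<1 on (-4.0625, 0).

(-4.0625, 0).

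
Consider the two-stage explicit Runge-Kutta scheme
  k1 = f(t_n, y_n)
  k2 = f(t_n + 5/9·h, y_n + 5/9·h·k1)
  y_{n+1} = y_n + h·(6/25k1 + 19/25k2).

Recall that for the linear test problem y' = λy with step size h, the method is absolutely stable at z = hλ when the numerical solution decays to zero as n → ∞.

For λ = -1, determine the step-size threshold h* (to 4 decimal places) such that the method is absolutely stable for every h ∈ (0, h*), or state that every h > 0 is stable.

(-2.3684,0); λ=-1 ⇒ h* = (45/19)/1 = 2.3684.

On y'=λy, z=hλ:
  k1=λy_n ⇒ h·k1=z·y_n;  k2=λ(1+5/9z)y_n ⇒ h·k2=z(1+5/9z)y_n
  y_{n+1}/y_n = 1 + 6/25z + 19/25z(1+5/9z) = 1 + z + 19/45z²
  so R(z) = 1 + z + 19/45z².

Boundary: |R(x)|=1, x<0.
x=-1.61: |R|=0.4844
R=1: x+19/45x²=0 ⇒ x=−45/19=-2.3684; min R=1−1/(4·19/45)=0.4079>−1
Confirm numerically:
  x=-1.868: |R|=0.60531 <1
  x=-1.285: |R|=0.41218 <1
  x=-1.007: |R|=0.42115 <1
  x=-2.967: |R|=1.74986 >1
  x=-2.851: |R|=1.58091 >1
  x=-2.737: |R|=1.42594 >1
Stable set (-2.3684, 0).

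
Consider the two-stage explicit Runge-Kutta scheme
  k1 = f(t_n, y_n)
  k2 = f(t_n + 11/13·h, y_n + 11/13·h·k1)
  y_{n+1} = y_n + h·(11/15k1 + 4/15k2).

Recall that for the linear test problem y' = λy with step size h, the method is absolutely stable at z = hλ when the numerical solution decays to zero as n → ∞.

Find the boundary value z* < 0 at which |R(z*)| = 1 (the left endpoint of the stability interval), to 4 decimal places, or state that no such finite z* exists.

On y'=λy, z=hλ:
  k1=λy_n ⇒ h·k1=z·y_n;  k2=λ(1+11/13z)y_n ⇒ h·k2=z(1+11/13z)y_n
  y_{n+1}/y_n = 1 + 11/15z + 4/15z(1+11/13z) = 1 + z + 44/195z²
  so R(z) = 1 + z + 44/195z².

Need |R(x)|<1, x<0.
x=-1.14: |R|=0.1532
R=1: x+44/195x²=0 ⇒ x=−195/44=-4.4318; min R=1−1/(4·44/195)=-0.1080>−1
Confirm numerically:
  x=-3.915: |R|=0.54345 <1
  x=-1.982: |R|=0.09561 <1
  x=-1.953: |R|=0.09236 <1
  x=-4.711: |R|=1.29677 >1
  x=-4.648: |R|=1.22673 >1
Interval (-4.4318, 0).

left endpoint -4.4318.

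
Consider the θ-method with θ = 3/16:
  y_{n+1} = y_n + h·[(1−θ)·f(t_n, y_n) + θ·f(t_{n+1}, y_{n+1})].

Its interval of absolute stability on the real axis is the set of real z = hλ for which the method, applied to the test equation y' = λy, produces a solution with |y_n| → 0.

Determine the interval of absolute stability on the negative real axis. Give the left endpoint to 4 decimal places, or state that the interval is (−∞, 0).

Set f=λy, z=hλ:
  y_{n+1} = y_n + z·[13/16·y_n + 3/16·y_{n+1}] ⇒ (1 − 3/16z)y_{n+1} = (1 + 13/16z)y_n
  ⇒ R(z) = (1 + 13/16z)/(1 − 3/16z).

Boundary: |R(x)|=1, x<0.
x=-1.11: |R|=0.0812
R=−1: 1+13/16x = −1+3/16x ⇒ -5/8x=2 ⇒ x=2/(-5/8)=-3.2000
Confirm numerically:
  x=-2.972: |R|=0.90849 <1
  x=-1.878: |R|=0.38892 <1
  x=-1.438: |R|=0.13262 <1
  x=-3.792: |R|=1.21625 >1
  x=-3.701: |R|=1.18485 >1
  x=-3.340: |R|=1.05380 >1
Interval (-3.2000, 0).

z∈(-3.2000,0).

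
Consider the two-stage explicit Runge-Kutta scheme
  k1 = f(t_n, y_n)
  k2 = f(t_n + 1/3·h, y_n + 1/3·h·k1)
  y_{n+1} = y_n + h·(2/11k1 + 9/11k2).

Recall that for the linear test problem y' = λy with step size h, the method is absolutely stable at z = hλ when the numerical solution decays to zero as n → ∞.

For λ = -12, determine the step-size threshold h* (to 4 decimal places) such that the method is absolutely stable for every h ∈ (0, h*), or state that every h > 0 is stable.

With y'=λy (z=hλ):
  k1=λy_n ⇒ h·k1=z·y_n;  k2=λ(1+1/3z)y_n ⇒ h·k2=z(1+1/3z)y_n
  y_{n+1}/y_n = 1 + 2/11z + 9/11z(1+1/3z) = 1 + z + 3/11z²
  Hence R(z) = 1 + z + 3/11z².

Need |R(x)|<1, x<0.
x=-0.88: |R|=0.3312
R=1: x+3/11x²=0 ⇒ x=−11/3=-3.6667; min R=1−1/(4·3/11)=0.0833>−1
Confirm numerically:
  x=-3.449: |R|=0.79525 <1
  x=-3.382: |R|=0.73743 <1
  x=-2.590: |R|=0.23948 <1
  x=-2.096: |R|=0.10215 <1
  x=-4.089: |R|=1.47098 >1
  x=-3.865: |R|=1.20906 >1
  x=-3.831: |R|=1.17170 >1
Interval (-3.6667, 0).

(-3.6667,0); λ=-12 ⇒ h* = (11/3)/12 = 0.3056.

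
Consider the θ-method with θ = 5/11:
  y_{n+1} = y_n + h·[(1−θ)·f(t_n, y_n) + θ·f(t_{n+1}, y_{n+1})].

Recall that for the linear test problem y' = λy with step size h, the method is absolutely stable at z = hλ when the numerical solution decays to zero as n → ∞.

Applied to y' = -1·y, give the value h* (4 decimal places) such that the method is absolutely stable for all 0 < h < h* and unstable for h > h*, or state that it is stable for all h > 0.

(-22.0000,0); λ=-1 ⇒ h* = (22)/1 = 22.0000.

Test eqn y'=λy, z=hλ:
  y_{n+1} = y_n + z·[6/11·y_n + 5/11·y_{n+1}] ⇒ (1 − 5/11z)y_{n+1} = (1 + 6/11z)y_n
  ⇒ R(z) = (1 + 6/11z)/(1 − 5/11z).

Solve |R(x)|<1 on ℝ⁻.
x=-1.27: |R|=0.1948
R=−1: 1+6/11x = −1+5/11x ⇒ -1/11x=2 ⇒ x=2/(-1/11)=-22.0000
Confirm numerically:
  x=-21.342: |R|=0.99441 <1
  x=-20.312: |R|=0.98500 <1
  x=-14.152: |R|=0.90401 <1
  x=-22.509: |R|=1.00412 >1
  x=-22.411: |R|=1.00334 >1
So |R|<1 on (-22.0000, 0).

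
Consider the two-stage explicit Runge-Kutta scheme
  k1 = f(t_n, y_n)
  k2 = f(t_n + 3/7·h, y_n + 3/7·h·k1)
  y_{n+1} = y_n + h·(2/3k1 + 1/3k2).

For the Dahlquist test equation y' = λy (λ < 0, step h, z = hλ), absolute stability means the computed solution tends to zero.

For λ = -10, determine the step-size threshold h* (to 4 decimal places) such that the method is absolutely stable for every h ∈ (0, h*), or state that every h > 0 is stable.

With y'=λy (z=hλ):
  k1=λy_n ⇒ h·k1=z·y_n;  k2=λ(1+3/7z)y_n ⇒ h·k2=z(1+3/7z)y_n
  y_{n+1}/y_n = 1 + 2/3z + 1/3z(1+3/7z) = 1 + z + 1/7z²
  R(z) = 1 + z + 1/7z².

Boundary: |R(x)|=1, x<0.
x=-0.86: |R|=0.2457
R=1: x+1/7x²=0 ⇒ x=−7=-7.0000; min R=1−1/(4·1/7)=-0.7500>−1
Confirm numerically:
  x=-6.890: |R|=0.89173 <1
  x=-6.465: |R|=0.50589 <1
  x=-3.745: |R|=0.74143 <1
  x=-2.953: |R|=0.70726 <1
  x=-7.414: |R|=1.43849 >1
  x=-7.051: |R|=1.05137 >1
Interval (-7.0000, 0).

(-7.0000,0); λ=-10 ⇒ h* = (7)/10 = 0.7000.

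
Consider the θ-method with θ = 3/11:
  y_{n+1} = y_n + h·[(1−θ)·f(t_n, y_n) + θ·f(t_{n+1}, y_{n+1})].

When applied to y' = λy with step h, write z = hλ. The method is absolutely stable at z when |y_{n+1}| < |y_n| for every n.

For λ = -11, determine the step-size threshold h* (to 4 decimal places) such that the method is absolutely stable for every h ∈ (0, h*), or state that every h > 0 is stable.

On y'=λy, z=hλ:
  y_{n+1} = y_n + z·[8/11·y_n + 3/11·y_{n+1}] ⇒ (1 − 3/11z)y_{n+1} = (1 + 8/11z)y_n
  Hence R(z) = (1 + 8/11z)/(1 − 3/11z).

Boundary: |R(x)|=1, x<0.
x=-1.53: |R|=0.0795
R=−1: 1+8/11x = −1+3/11x ⇒ -5/11x=2 ⇒ x=2/(-5/11)=-4.4000
Confirm numerically:
  x=-3.660: |R|=0.83167 <1
  x=-3.111: |R|=0.68303 <1
  x=-2.993: |R|=0.64788 <1
  x=-2.075: |R|=0.32511 <1
  x=-4.870: |R|=1.09176 >1
  x=-4.540: |R|=1.02843 >1
  x=-4.437: |R|=1.00761 >1
Interval (-4.4000, 0).

(-4.4000,0); λ=-11 ⇒ h* = (22/5)/11 = 0.4000.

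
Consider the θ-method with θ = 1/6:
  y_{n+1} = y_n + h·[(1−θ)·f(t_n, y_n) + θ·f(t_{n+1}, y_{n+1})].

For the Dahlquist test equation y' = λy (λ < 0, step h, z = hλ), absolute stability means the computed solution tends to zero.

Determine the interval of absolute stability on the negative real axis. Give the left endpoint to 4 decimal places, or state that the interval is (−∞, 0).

(-3.0000, 0).

On y'=λy, z=hλ:
  y_{n+1} = y_n + z·[5/6·y_n + 1/6·y_{n+1}] ⇒ (1 − 1/6z)y_{n+1} = (1 + 5/6z)y_n
  R(z) = (1 + 5/6z)/(1 − 1/6z).

Solve |R(x)|<1 on ℝ⁻.
x=-1.55: |R|=0.2318
R=−1: 1+5/6x = −1+1/6x ⇒ -2/3x=2 ⇒ x=2/(-2/3)=-3.0000
Confirm numerically:
  x=-2.617: |R|=0.82221 <1
  x=-2.196: |R|=0.60761 <1
  x=-1.272: |R|=0.04950 <1
  x=-3.497: |R|=1.20933 >1
  x=-3.355: |R|=1.15179 >1
  x=-3.217: |R|=1.09417 >1
So |R|<1 on (-3.0000, 0).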